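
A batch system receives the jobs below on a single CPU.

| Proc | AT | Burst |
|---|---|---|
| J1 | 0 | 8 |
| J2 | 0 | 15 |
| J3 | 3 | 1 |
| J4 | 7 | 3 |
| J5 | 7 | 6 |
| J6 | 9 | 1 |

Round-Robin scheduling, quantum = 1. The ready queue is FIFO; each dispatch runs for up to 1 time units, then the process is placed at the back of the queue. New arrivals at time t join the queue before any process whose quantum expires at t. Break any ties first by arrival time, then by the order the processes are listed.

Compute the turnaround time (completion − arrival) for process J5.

Schedule: | J1 0-1 | J2 1-2 | J1 2-3 | J2 3-4 | J3 4-5 | J1 5-6 | J2 6-7 | J1 7-8 | J4 8-9 | J5 9-10 | J2 10-11 | J1 11-12 | J6 12-13 | J4 13-14 | J5 14-15 | J2 15-16 | J1 16-17 | J4 17-18 | J5 18-19 | J2 19-20 | J1 20-21 | J5 21-22 | J2 22-23 | J1 23-24 | J5 24-25 | J2 25-26 | J5 26-27 | J2 27-34 |
Completion: J1=24  J2=34  J3=5  J4=18  J5=27  J6=13
Turnaround(J5) = completion − arrival = 27 − 7 = 20

20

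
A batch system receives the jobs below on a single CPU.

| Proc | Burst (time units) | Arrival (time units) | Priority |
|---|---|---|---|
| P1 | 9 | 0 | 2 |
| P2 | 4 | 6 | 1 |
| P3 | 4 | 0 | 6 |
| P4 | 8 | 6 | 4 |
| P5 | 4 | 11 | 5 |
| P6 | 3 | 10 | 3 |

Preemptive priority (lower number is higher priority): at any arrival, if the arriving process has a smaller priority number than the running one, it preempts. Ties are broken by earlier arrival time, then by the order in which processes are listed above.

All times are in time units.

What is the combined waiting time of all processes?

58

Timeline: | P1 0-6 | P2 6-10 | P1 10-13 | P6 13-16 | P4 16-24 | P5 24-28 | P3 28-32 |
Completion: P1=13  P2=10  P3=32  P4=24  P5=28  P6=16
Waiting = turnaround − burst: P1=4, P2=0, P3=28, P4=10, P5=13, P6=3
Total waiting = 4 + 0 + 28 + 10 + 13 + 3 = 58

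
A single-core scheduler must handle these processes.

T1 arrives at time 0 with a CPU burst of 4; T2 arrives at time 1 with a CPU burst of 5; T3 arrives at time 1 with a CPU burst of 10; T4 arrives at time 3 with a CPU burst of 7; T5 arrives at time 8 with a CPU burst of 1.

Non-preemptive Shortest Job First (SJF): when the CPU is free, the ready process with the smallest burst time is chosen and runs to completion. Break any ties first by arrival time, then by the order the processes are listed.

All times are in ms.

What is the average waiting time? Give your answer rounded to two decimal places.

Schedule: | T1 0-4 | T2 4-9 | T5 9-10 | T4 10-17 | T3 17-27 |
Completion: T1=4  T2=9  T3=27  T4=17  T5=10
Turnaround (C−A): T1=4  T2=8  T3=26  T4=14  T5=2
Waiting times: T1=0, T2=3, T3=16, T4=7, T5=1
Average waiting = (0+3+16+7+1) / 5 = 27/5 = 5.40

5.40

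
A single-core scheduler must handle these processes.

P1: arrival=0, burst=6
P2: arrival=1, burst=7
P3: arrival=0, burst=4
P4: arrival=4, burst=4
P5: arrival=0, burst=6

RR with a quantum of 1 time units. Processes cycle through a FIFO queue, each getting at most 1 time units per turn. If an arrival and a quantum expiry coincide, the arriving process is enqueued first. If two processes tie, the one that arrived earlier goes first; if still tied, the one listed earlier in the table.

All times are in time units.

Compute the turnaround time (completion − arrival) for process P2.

26

Schedule: | P1 0-1 | P3 1-2 | P5 2-3 | P2 3-4 | P1 4-5 | P3 5-6 | P5 6-7 | P4 7-8 | P2 8-9 | P1 9-10 | P3 10-11 | P5 11-12 | P4 12-13 | P2 13-14 | P1 14-15 | P3 15-16 | P5 16-17 | P4 17-18 | P2 18-19 | P1 19-20 | P5 20-21 | P4 21-22 | P2 22-23 | P1 23-24 | P5 24-25 | P2 25-27 |
Completion: P1=24  P2=27  P3=16  P4=22  P5=25
Turnaround (C−A): P1=24  P2=26  P3=16  P4=18  P5=25
Turnaround(P2) = completion − arrival = 27 − 1 = 26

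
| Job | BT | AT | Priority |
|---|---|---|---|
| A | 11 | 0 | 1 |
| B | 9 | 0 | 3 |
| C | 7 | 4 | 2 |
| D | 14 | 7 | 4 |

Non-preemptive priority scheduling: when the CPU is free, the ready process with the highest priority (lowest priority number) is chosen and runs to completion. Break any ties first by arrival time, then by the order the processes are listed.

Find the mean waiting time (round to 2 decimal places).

Gantt: | A 0-11 | C 11-18 | B 18-27 | D 27-41 |
Completion: A=11  B=27  C=18  D=41
Turnaround (C−A): A=11  B=27  C=14  D=34
Waiting times: A=0, B=18, C=7, D=20
Average waiting = (0+18+7+20) / 4 = 45/4 = 11.25

11.25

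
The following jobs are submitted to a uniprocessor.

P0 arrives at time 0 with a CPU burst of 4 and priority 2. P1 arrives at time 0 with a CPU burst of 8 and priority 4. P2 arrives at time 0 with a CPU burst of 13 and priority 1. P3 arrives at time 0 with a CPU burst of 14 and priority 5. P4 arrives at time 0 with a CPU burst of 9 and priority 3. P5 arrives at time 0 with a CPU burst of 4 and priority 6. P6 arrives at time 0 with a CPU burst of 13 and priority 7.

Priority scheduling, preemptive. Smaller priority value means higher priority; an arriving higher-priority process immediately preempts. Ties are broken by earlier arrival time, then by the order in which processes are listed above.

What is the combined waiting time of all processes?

Schedule: | P2 0-13 | P0 13-17 | P4 17-26 | P1 26-34 | P3 34-48 | P5 48-52 | P6 52-65 |
Completion: P0=17  P1=34  P2=13  P3=48  P4=26  P5=52  P6=65
Turnaround (C−A): P0=17  P1=34  P2=13  P3=48  P4=26  P5=52  P6=65
Waiting = turnaround − burst: P0=13, P1=26, P2=0, P3=34, P4=17, P5=48, P6=52
Total waiting = 13 + 26 + 0 + 34 + 17 + 48 + 52 = 190

190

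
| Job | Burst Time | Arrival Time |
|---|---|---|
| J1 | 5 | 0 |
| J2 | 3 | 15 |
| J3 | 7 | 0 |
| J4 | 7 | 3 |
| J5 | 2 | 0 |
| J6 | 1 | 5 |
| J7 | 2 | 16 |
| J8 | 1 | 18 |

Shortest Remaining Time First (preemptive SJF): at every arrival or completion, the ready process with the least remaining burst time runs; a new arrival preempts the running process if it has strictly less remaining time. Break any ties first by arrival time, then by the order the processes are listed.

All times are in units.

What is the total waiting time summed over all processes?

32

Schedule: | J5 0-2 | J1 2-5 | J6 5-6 | J1 6-8 | J3 8-15 | J2 15-18 | J8 18-19 | J7 19-21 | J4 21-28 |
Completion: J1=8  J2=18  J3=15  J4=28  J5=2  J6=6  J7=21  J8=19
Waiting = turnaround − burst: J1=3, J2=0, J3=8, J4=18, J5=0, J6=0, J7=3, J8=0
Total waiting = 3 + 0 + 8 + 18 + 0 + 0 + 3 + 0 = 32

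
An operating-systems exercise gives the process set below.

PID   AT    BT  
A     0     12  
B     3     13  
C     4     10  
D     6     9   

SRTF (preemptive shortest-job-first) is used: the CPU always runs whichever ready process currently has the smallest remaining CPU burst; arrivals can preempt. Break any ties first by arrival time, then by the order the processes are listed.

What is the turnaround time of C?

Schedule: | A 0-12 | D 12-21 | C 21-31 | B 31-44 |
Completion: A=12  B=44  C=31  D=21
Turnaround(C) = completion − arrival = 31 − 4 = 27

27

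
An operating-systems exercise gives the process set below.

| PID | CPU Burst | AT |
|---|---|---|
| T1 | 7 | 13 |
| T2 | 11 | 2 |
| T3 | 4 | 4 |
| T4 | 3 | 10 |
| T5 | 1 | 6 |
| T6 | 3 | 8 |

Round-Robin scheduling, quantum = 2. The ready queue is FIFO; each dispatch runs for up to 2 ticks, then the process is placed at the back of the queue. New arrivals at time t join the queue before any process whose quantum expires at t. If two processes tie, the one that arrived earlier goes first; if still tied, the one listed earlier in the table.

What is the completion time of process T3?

Gantt: | idle 0-2 | T2 2-4 | T3 4-6 | T2 6-8 | T5 8-9 | T3 9-11 | T6 11-13 | T2 13-15 | T4 15-17 | T1 17-19 | T6 19-20 | T2 20-22 | T4 22-23 | T1 23-25 | T2 25-27 | T1 27-29 | T2 29-30 | T1 30-31 |
Completion: T1=31  T2=30  T3=11  T4=23  T5=9  T6=20
Turnaround (C−A): T1=18  T2=28  T3=7  T4=13  T5=3  T6=12

11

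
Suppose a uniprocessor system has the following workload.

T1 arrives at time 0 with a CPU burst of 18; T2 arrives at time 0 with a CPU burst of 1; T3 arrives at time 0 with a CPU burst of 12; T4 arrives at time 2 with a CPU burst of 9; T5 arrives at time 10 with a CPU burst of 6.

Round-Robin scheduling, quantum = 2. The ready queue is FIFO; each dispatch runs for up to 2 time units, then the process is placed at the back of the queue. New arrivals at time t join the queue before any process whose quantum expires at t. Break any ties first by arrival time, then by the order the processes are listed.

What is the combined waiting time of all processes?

Gantt: | T1 0-2 | T2 2-3 | T3 3-5 | T4 5-7 | T1 7-9 | T3 9-11 | T4 11-13 | T1 13-15 | T5 15-17 | T3 17-19 | T4 19-21 | T1 21-23 | T5 23-25 | T3 25-27 | T4 27-29 | T1 29-31 | T5 31-33 | T3 33-35 | T4 35-36 | T1 36-38 | T3 38-40 | T1 40-46 |
Completion: T1=46  T2=3  T3=40  T4=36  T5=33
Turnaround (C−A): T1=46  T2=3  T3=40  T4=34  T5=23
Waiting = turnaround − burst: T1=28, T2=2, T3=28, T4=25, T5=17
Total waiting = 28 + 2 + 28 + 25 + 17 = 100

100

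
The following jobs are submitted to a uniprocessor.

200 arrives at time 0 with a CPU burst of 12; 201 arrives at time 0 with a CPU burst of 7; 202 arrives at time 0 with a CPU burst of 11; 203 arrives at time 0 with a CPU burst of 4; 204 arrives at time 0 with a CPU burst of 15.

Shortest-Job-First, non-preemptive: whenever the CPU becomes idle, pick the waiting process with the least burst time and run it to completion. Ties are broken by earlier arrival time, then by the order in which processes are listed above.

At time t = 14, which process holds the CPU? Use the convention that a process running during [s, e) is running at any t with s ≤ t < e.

Timeline: | 203 0-4 | 201 4-11 | 202 11-22 | 200 22-34 | 204 34-49 |
Completion: 200=34  201=11  202=22  203=4  204=49

202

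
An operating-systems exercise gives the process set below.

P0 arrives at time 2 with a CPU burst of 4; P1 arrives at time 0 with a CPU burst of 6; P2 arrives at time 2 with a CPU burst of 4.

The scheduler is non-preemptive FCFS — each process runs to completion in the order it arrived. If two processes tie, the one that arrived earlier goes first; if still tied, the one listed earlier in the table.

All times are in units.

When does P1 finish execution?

6

Timeline: | P1 0-6 | P0 6-10 | P2 10-14 |
Completion: P0=10  P1=6  P2=14
Turnaround (C−A): P0=8  P1=6  P2=12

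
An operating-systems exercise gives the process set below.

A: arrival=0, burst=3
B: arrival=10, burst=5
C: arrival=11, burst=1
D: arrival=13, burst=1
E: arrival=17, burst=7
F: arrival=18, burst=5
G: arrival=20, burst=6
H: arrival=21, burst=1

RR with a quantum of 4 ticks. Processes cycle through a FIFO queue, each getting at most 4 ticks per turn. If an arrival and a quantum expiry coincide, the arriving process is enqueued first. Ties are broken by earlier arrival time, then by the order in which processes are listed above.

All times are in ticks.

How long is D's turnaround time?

3

Gantt: | A 0-3 | idle 3-10 | B 10-14 | C 14-15 | D 15-16 | B 16-17 | E 17-21 | F 21-25 | G 25-29 | H 29-30 | E 30-33 | F 33-34 | G 34-36 |
Completion: A=3  B=17  C=15  D=16  E=33  F=34  G=36  H=30
Turnaround (C−A): A=3  B=7  C=4  D=3  E=16  F=16  G=16  H=9
Turnaround(D) = completion − arrival = 16 − 13 = 3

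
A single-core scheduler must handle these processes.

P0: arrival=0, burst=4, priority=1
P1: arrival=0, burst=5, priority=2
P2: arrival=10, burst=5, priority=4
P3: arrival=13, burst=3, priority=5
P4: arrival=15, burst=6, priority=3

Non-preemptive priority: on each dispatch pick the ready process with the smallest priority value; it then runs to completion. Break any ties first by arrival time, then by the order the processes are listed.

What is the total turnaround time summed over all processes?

Schedule: | P0 0-4 | P1 4-9 | idle 9-10 | P2 10-15 | P4 15-21 | P3 21-24 |
Completion: P0=4  P1=9  P2=15  P3=24  P4=21
Turnaround (C−A): P0=4  P1=9  P2=5  P3=11  P4=6
Turnaround = completion − arrival: P0=4, P1=9, P2=5, P3=11, P4=6
Total turnaround = 4 + 9 + 5 + 11 + 6 = 35

35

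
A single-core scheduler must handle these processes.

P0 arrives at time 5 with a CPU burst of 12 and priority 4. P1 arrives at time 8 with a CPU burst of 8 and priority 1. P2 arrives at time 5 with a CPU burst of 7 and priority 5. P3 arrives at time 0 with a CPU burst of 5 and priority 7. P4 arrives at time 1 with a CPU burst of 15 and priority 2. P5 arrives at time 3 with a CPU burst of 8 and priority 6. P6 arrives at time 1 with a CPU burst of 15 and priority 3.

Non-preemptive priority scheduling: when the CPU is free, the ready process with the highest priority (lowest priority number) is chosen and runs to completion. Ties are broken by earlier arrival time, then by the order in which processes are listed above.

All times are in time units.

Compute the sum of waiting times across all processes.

190

Timeline: | P3 0-5 | P4 5-20 | P1 20-28 | P6 28-43 | P0 43-55 | P2 55-62 | P5 62-70 |
Completion: P0=55  P1=28  P2=62  P3=5  P4=20  P5=70  P6=43
Turnaround (C−A): P0=50  P1=20  P2=57  P3=5  P4=19  P5=67  P6=42
Waiting = turnaround − burst: P0=38, P1=12, P2=50, P3=0, P4=4, P5=59, P6=27
Total waiting = 38 + 12 + 50 + 0 + 4 + 59 + 27 = 190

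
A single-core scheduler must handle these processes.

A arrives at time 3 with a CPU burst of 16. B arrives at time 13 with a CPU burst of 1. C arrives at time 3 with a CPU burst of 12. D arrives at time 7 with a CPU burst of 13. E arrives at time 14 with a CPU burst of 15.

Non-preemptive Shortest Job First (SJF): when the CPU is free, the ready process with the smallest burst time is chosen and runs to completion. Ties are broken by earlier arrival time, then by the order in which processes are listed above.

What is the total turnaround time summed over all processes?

124

Timeline: | idle 0-3 | C 3-15 | B 15-16 | D 16-29 | E 29-44 | A 44-60 |
Completion: A=60  B=16  C=15  D=29  E=44
Turnaround = completion − arrival: A=57, B=3, C=12, D=22, E=30
Total turnaround = 57 + 3 + 12 + 22 + 30 = 124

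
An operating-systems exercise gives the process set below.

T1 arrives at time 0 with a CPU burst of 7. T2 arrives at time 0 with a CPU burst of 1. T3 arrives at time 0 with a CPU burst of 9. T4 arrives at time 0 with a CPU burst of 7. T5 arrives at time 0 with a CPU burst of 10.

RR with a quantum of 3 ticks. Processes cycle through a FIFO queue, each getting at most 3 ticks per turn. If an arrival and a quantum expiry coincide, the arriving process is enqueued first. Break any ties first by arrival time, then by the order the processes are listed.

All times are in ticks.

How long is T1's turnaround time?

26

Timeline: | T1 0-3 | T2 3-4 | T3 4-7 | T4 7-10 | T5 10-13 | T1 13-16 | T3 16-19 | T4 19-22 | T5 22-25 | T1 25-26 | T3 26-29 | T4 29-30 | T5 30-34 |
Completion: T1=26  T2=4  T3=29  T4=30  T5=34
Turnaround (C−A): T1=26  T2=4  T3=29  T4=30  T5=34
Turnaround(T1) = completion − arrival = 26 − 0 = 26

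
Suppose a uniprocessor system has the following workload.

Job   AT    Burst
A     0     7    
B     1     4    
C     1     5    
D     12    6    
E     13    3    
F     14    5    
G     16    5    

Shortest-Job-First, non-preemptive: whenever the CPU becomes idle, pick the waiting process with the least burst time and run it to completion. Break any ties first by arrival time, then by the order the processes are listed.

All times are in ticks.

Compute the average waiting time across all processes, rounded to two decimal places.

7.00

Gantt: | A 0-7 | B 7-11 | C 11-16 | E 16-19 | F 19-24 | G 24-29 | D 29-35 |
Completion: A=7  B=11  C=16  D=35  E=19  F=24  G=29
Turnaround (C−A): A=7  B=10  C=15  D=23  E=6  F=10  G=13
Waiting times: A=0, B=6, C=10, D=17, E=3, F=5, G=8
Average waiting = (0+6+10+17+3+5+8) / 7 = 49/7 = 7.00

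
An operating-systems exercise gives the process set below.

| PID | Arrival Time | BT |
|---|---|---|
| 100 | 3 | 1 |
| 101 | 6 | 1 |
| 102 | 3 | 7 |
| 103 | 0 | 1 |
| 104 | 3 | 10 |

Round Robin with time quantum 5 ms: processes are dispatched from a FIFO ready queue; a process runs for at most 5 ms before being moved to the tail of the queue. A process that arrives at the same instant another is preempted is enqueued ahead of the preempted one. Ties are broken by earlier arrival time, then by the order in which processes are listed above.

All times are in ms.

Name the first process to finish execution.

103

Schedule: | 103 0-1 | idle 1-3 | 100 3-4 | 102 4-9 | 104 9-14 | 101 14-15 | 102 15-17 | 104 17-22 |
Completion: 100=4  101=15  102=17  103=1  104=22
Turnaround (C−A): 100=1  101=9  102=14  103=1  104=19
Finish order: 103 → 100 → 101 → 102 → 104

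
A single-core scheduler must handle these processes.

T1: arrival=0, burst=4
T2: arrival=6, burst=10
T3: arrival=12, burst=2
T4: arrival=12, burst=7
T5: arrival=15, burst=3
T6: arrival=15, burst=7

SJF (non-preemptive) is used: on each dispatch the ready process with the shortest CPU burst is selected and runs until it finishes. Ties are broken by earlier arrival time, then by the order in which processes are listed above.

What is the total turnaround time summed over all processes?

Gantt: | T1 0-4 | idle 4-6 | T2 6-16 | T3 16-18 | T5 18-21 | T4 21-28 | T6 28-35 |
Completion: T1=4  T2=16  T3=18  T4=28  T5=21  T6=35
Turnaround (C−A): T1=4  T2=10  T3=6  T4=16  T5=6  T6=20
Turnaround = completion − arrival: T1=4, T2=10, T3=6, T4=16, T5=6, T6=20
Total turnaround = 4 + 10 + 6 + 16 + 6 + 20 = 62

62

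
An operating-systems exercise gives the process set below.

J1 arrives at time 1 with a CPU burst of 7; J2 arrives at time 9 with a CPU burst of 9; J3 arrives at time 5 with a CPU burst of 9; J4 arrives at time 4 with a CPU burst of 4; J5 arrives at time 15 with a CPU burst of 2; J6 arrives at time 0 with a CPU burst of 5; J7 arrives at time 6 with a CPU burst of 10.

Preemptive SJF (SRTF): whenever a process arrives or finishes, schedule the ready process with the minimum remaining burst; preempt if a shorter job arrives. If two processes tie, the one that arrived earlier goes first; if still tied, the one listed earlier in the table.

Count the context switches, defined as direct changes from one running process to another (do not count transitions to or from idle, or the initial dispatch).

6

Gantt: | J6 0-5 | J4 5-9 | J1 9-16 | J5 16-18 | J3 18-27 | J2 27-36 | J7 36-46 |
Completion: J1=16  J2=36  J3=27  J4=9  J5=18  J6=5  J7=46
Turnaround (C−A): J1=15  J2=27  J3=22  J4=5  J5=3  J6=5  J7=40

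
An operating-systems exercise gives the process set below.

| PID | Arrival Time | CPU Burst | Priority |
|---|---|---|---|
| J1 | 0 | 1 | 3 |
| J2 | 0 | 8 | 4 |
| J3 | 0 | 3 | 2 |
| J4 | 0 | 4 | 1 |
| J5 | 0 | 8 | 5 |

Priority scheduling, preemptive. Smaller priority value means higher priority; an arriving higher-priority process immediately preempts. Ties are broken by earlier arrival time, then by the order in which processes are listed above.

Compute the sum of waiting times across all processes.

35

Schedule: | J4 0-4 | J3 4-7 | J1 7-8 | J2 8-16 | J5 16-24 |
Completion: J1=8  J2=16  J3=7  J4=4  J5=24
Waiting = turnaround − burst: J1=7, J2=8, J3=4, J4=0, J5=16
Total waiting = 7 + 8 + 4 + 0 + 16 = 35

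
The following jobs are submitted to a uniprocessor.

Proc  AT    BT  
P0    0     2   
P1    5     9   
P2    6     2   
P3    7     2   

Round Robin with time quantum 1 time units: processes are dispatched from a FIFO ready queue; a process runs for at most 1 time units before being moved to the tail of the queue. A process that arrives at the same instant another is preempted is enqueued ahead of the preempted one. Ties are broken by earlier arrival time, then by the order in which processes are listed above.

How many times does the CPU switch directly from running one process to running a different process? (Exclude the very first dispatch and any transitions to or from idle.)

Gantt: | P0 0-2 | idle 2-5 | P1 5-6 | P2 6-7 | P1 7-8 | P3 8-9 | P2 9-10 | P1 10-11 | P3 11-12 | P1 12-18 |
Completion: P0=2  P1=18  P2=10  P3=12

7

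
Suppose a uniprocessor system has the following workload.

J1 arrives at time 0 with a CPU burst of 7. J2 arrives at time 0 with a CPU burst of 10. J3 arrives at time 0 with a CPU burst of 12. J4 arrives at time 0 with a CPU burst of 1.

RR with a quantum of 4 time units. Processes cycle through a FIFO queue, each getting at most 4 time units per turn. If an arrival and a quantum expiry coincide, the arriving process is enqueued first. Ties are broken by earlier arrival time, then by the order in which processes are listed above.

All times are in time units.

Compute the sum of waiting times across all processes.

55

Gantt: | J1 0-4 | J2 4-8 | J3 8-12 | J4 12-13 | J1 13-16 | J2 16-20 | J3 20-24 | J2 24-26 | J3 26-30 |
Completion: J1=16  J2=26  J3=30  J4=13
Waiting = turnaround − burst: J1=9, J2=16, J3=18, J4=12
Total waiting = 9 + 16 + 18 + 12 = 55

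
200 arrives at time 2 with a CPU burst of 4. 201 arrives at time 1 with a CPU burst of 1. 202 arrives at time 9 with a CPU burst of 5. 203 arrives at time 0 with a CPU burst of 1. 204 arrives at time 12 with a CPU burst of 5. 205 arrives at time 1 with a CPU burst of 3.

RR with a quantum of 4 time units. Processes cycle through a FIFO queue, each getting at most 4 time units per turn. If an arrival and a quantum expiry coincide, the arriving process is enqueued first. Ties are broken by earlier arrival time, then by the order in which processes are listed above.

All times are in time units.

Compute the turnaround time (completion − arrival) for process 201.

1

Timeline: | 203 0-1 | 201 1-2 | 205 2-5 | 200 5-9 | 202 9-13 | 204 13-17 | 202 17-18 | 204 18-19 |
Completion: 200=9  201=2  202=18  203=1  204=19  205=5
Turnaround(201) = completion − arrival = 2 − 1 = 1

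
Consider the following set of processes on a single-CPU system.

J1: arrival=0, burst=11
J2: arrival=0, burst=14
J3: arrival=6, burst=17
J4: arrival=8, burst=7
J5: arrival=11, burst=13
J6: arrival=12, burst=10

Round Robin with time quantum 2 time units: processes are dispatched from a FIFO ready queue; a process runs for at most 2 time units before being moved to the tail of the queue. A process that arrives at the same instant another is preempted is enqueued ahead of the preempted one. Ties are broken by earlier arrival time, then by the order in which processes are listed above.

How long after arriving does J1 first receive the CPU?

0

Timeline: | J1 0-2 | J2 2-4 | J1 4-6 | J2 6-8 | J3 8-10 | J1 10-12 | J4 12-14 | J2 14-16 | J3 16-18 | J5 18-20 | J6 20-22 | J1 22-24 | J4 24-26 | J2 26-28 | J3 28-30 | J5 30-32 | J6 32-34 | J1 34-36 | J4 36-38 | J2 38-40 | J3 40-42 | J5 42-44 | J6 44-46 | J1 46-47 | J4 47-48 | J2 48-50 | J3 50-52 | J5 52-54 | J6 54-56 | J2 56-58 | J3 58-60 | J5 60-62 | J6 62-64 | J3 64-66 | J5 66-68 | J3 68-70 | J5 70-71 | J3 71-72 |
Completion: J1=47  J2=58  J3=72  J4=48  J5=71  J6=64
Response(J1) = first start − arrival = 0 − 0 = 0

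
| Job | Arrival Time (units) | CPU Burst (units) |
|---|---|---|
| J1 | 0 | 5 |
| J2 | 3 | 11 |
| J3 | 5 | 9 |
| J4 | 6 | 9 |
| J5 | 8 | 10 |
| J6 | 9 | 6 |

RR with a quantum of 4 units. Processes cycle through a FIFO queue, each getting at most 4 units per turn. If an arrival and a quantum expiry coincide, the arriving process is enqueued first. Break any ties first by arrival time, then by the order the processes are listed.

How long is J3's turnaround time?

42

Timeline: | J1 0-4 | J2 4-8 | J1 8-9 | J3 9-13 | J4 13-17 | J5 17-21 | J2 21-25 | J6 25-29 | J3 29-33 | J4 33-37 | J5 37-41 | J2 41-44 | J6 44-46 | J3 46-47 | J4 47-48 | J5 48-50 |
Completion: J1=9  J2=44  J3=47  J4=48  J5=50  J6=46
Turnaround (C−A): J1=9  J2=41  J3=42  J4=42  J5=42  J6=37
Turnaround(J3) = completion − arrival = 47 − 5 = 42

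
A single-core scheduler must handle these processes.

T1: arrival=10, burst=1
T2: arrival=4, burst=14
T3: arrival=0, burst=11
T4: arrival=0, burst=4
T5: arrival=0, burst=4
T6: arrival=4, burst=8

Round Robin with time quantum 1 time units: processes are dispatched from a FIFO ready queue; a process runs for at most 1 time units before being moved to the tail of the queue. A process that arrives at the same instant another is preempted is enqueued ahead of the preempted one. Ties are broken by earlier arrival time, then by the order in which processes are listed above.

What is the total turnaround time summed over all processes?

143

Gantt: | T3 0-1 | T4 1-2 | T5 2-3 | T3 3-4 | T4 4-5 | T5 5-6 | T2 6-7 | T6 7-8 | T3 8-9 | T4 9-10 | T5 10-11 | T2 11-12 | T6 12-13 | T3 13-14 | T1 14-15 | T4 15-16 | T5 16-17 | T2 17-18 | T6 18-19 | T3 19-20 | T2 20-21 | T6 21-22 | T3 22-23 | T2 23-24 | T6 24-25 | T3 25-26 | T2 26-27 | T6 27-28 | T3 28-29 | T2 29-30 | T6 30-31 | T3 31-32 | T2 32-33 | T6 33-34 | T3 34-35 | T2 35-36 | T3 36-37 | T2 37-42 |
Completion: T1=15  T2=42  T3=37  T4=16  T5=17  T6=34
Turnaround (C−A): T1=5  T2=38  T3=37  T4=16  T5=17  T6=30
Turnaround = completion − arrival: T1=5, T2=38, T3=37, T4=16, T5=17, T6=30
Total turnaround = 5 + 38 + 37 + 16 + 17 + 30 = 143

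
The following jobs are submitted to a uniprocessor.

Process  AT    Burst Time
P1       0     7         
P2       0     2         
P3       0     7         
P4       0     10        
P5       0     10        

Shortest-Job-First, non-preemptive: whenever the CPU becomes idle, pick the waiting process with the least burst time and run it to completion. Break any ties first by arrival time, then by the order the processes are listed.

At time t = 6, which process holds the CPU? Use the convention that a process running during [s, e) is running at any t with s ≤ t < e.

Timeline: | P2 0-2 | P1 2-9 | P3 9-16 | P4 16-26 | P5 26-36 |
Completion: P1=9  P2=2  P3=16  P4=26  P5=36
Turnaround (C−A): P1=9  P2=2  P3=16  P4=26  P5=36

P1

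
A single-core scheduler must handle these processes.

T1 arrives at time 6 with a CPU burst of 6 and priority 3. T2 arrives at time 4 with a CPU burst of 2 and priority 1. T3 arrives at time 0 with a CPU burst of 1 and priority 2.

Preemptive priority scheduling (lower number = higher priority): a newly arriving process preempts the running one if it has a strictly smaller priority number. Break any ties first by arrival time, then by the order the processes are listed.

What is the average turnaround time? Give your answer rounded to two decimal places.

Gantt: | T3 0-1 | idle 1-4 | T2 4-6 | T1 6-12 |
Completion: T1=12  T2=6  T3=1
Turnaround times: T1=6, T2=2, T3=1
Average turnaround = (6+2+1) / 3 = 9/3 = 3.00

3.00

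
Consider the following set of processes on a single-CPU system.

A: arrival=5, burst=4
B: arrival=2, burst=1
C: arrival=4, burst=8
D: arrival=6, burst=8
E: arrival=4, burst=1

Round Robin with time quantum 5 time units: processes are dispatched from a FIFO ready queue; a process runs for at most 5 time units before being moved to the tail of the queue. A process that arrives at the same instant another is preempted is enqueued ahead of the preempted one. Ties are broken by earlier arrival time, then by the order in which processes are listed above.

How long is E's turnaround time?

Timeline: | idle 0-2 | B 2-3 | idle 3-4 | C 4-9 | E 9-10 | A 10-14 | D 14-19 | C 19-22 | D 22-25 |
Completion: A=14  B=3  C=22  D=25  E=10
Turnaround (C−A): A=9  B=1  C=18  D=19  E=6
Turnaround(E) = completion − arrival = 10 − 4 = 6

6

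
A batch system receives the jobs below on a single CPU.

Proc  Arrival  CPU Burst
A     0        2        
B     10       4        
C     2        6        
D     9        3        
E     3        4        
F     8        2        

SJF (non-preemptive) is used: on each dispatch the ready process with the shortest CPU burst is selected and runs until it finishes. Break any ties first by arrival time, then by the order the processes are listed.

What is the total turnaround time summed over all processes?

39

Timeline: | A 0-2 | C 2-8 | F 8-10 | D 10-13 | E 13-17 | B 17-21 |
Completion: A=2  B=21  C=8  D=13  E=17  F=10
Turnaround = completion − arrival: A=2, B=11, C=6, D=4, E=14, F=2
Total turnaround = 2 + 11 + 6 + 4 + 14 + 2 = 39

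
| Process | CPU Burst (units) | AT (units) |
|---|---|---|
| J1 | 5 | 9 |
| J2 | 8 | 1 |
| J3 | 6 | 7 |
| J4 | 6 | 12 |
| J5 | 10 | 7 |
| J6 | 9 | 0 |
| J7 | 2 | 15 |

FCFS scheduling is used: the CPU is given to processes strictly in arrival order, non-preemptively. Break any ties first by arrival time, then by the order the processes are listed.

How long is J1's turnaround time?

Gantt: | J6 0-9 | J2 9-17 | J3 17-23 | J5 23-33 | J1 33-38 | J4 38-44 | J7 44-46 |
Completion: J1=38  J2=17  J3=23  J4=44  J5=33  J6=9  J7=46
Turnaround(J1) = completion − arrival = 38 − 9 = 29

29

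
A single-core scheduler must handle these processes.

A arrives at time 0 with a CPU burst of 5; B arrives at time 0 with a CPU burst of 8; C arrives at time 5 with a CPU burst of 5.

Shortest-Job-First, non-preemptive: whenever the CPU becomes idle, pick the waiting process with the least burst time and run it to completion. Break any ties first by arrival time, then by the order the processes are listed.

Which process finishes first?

A

Schedule: | A 0-5 | C 5-10 | B 10-18 |
Completion: A=5  B=18  C=10
Finish order: A → C → B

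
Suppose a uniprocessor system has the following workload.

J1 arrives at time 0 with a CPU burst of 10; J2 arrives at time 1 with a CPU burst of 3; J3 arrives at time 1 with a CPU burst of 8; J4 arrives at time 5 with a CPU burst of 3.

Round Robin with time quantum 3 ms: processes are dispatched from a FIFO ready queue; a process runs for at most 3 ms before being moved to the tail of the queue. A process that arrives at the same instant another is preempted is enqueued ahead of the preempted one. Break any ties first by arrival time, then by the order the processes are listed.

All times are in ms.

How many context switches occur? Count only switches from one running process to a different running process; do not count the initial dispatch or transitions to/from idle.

Timeline: | J1 0-3 | J2 3-6 | J3 6-9 | J1 9-12 | J4 12-15 | J3 15-18 | J1 18-21 | J3 21-23 | J1 23-24 |
Completion: J1=24  J2=6  J3=23  J4=15
Turnaround (C−A): J1=24  J2=5  J3=22  J4=10

8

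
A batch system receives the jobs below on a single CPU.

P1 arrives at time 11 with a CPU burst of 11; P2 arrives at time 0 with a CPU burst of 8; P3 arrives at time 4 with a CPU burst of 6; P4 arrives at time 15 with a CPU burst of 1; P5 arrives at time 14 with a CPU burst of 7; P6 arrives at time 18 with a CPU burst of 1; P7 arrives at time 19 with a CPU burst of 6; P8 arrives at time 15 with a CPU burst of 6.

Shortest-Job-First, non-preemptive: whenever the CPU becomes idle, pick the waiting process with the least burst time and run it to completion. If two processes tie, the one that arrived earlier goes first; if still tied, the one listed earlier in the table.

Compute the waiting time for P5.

0

Gantt: | P2 0-8 | P3 8-14 | P5 14-21 | P4 21-22 | P6 22-23 | P8 23-29 | P7 29-35 | P1 35-46 |
Completion: P1=46  P2=8  P3=14  P4=22  P5=21  P6=23  P7=35  P8=29
Waiting(P5) = turnaround − burst = 7 − 7 = 0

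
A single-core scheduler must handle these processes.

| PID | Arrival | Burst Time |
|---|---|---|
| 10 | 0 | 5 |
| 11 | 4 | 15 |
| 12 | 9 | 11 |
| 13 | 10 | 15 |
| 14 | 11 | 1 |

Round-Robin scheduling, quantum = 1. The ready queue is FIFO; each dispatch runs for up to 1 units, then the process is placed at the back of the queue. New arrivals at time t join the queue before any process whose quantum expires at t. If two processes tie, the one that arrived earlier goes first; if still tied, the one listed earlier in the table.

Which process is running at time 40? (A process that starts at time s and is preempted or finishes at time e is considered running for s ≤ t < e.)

12

Gantt: | 10 0-4 | 11 4-5 | 10 5-6 | 11 6-9 | 12 9-10 | 11 10-11 | 13 11-12 | 12 12-13 | 14 13-14 | 11 14-15 | 13 15-16 | 12 16-17 | 11 17-18 | 13 18-19 | 12 19-20 | 11 20-21 | 13 21-22 | 12 22-23 | 11 23-24 | 13 24-25 | 12 25-26 | 11 26-27 | 13 27-28 | 12 28-29 | 11 29-30 | 13 30-31 | 12 31-32 | 11 32-33 | 13 33-34 | 12 34-35 | 11 35-36 | 13 36-37 | 12 37-38 | 11 38-39 | 13 39-40 | 12 40-41 | 11 41-42 | 13 42-47 |
Completion: 10=6  11=42  12=41  13=47  14=14
Turnaround (C−A): 10=6  11=38  12=32  13=37  14=3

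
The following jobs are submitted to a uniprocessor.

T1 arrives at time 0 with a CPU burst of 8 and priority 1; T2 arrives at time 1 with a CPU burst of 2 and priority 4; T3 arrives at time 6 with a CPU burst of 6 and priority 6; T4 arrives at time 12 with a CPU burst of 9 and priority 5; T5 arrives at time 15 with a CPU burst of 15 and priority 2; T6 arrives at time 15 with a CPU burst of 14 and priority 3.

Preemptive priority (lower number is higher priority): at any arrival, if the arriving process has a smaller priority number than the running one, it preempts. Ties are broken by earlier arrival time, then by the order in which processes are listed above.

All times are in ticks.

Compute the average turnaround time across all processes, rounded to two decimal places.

24.50

Timeline: | T1 0-8 | T2 8-10 | T3 10-12 | T4 12-15 | T5 15-30 | T6 30-44 | T4 44-50 | T3 50-54 |
Completion: T1=8  T2=10  T3=54  T4=50  T5=30  T6=44
Turnaround (C−A): T1=8  T2=9  T3=48  T4=38  T5=15  T6=29
Turnaround times: T1=8, T2=9, T3=48, T4=38, T5=15, T6=29
Average turnaround = (8+9+48+38+15+29) / 6 = 147/6 = 24.50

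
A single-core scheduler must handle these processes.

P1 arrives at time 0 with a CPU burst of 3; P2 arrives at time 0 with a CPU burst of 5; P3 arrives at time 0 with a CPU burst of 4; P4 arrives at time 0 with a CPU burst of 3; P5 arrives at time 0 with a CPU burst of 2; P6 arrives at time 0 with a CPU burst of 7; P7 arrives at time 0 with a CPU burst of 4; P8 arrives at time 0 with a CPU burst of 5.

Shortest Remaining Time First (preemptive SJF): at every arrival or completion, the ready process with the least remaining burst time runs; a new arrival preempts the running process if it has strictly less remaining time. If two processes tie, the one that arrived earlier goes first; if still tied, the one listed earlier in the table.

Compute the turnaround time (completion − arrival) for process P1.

5

Timeline: | P5 0-2 | P1 2-5 | P4 5-8 | P3 8-12 | P7 12-16 | P2 16-21 | P8 21-26 | P6 26-33 |
Completion: P1=5  P2=21  P3=12  P4=8  P5=2  P6=33  P7=16  P8=26
Turnaround (C−A): P1=5  P2=21  P3=12  P4=8  P5=2  P6=33  P7=16  P8=26
Turnaround(P1) = completion − arrival = 5 − 0 = 5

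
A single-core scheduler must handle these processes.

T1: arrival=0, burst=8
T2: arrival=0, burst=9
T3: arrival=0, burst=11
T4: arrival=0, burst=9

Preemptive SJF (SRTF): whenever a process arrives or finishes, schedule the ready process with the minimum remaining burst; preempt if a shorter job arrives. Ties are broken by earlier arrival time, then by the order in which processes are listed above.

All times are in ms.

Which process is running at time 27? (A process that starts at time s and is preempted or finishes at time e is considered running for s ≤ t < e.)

Timeline: | T1 0-8 | T2 8-17 | T4 17-26 | T3 26-37 |
Completion: T1=8  T2=17  T3=37  T4=26

T3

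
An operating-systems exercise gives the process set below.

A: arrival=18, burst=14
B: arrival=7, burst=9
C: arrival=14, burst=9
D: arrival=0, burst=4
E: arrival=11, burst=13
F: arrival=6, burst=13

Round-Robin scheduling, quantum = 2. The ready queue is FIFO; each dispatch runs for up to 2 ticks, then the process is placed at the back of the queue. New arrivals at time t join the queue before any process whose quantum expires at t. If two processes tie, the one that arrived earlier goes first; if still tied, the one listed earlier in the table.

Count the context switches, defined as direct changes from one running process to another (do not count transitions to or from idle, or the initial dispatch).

Timeline: | D 0-4 | idle 4-6 | F 6-8 | B 8-10 | F 10-12 | B 12-14 | E 14-16 | F 16-18 | C 18-20 | B 20-22 | E 22-24 | A 24-26 | F 26-28 | C 28-30 | B 30-32 | E 32-34 | A 34-36 | F 36-38 | C 38-40 | B 40-41 | E 41-43 | A 43-45 | F 45-47 | C 47-49 | E 49-51 | A 51-53 | F 53-54 | C 54-55 | E 55-57 | A 57-59 | E 59-60 | A 60-64 |
Completion: A=64  B=41  C=55  D=4  E=60  F=54
Turnaround (C−A): A=46  B=34  C=41  D=4  E=49  F=48

29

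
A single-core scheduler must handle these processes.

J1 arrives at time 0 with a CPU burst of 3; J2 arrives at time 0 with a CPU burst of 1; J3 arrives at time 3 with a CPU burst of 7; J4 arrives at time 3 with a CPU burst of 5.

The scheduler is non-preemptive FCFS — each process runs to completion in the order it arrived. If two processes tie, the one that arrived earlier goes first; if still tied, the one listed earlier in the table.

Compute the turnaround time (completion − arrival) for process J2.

Timeline: | J1 0-3 | J2 3-4 | J3 4-11 | J4 11-16 |
Completion: J1=3  J2=4  J3=11  J4=16
Turnaround (C−A): J1=3  J2=4  J3=8  J4=13
Turnaround(J2) = completion − arrival = 4 − 0 = 4

4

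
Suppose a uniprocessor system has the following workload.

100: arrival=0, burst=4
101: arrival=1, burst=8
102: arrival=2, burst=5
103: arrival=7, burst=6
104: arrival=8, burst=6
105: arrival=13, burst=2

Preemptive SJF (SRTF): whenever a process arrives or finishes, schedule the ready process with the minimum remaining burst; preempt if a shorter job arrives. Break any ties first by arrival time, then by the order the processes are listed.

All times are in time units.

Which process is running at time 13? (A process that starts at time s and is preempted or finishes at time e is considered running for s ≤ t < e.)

Schedule: | 100 0-4 | 102 4-9 | 103 9-15 | 105 15-17 | 104 17-23 | 101 23-31 |
Completion: 100=4  101=31  102=9  103=15  104=23  105=17

103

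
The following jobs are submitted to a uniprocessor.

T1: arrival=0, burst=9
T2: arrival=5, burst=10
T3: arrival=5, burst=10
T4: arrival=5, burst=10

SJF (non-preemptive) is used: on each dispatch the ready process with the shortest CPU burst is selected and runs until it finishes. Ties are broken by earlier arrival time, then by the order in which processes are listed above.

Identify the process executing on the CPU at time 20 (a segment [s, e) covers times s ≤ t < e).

Timeline: | T1 0-9 | T2 9-19 | T3 19-29 | T4 29-39 |
Completion: T1=9  T2=19  T3=29  T4=39

T3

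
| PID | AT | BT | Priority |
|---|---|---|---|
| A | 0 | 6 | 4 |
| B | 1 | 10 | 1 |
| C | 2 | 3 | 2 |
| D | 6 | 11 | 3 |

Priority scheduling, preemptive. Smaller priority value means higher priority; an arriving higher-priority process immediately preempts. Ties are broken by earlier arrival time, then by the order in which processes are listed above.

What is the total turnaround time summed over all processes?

71

Timeline: | A 0-1 | B 1-11 | C 11-14 | D 14-25 | A 25-30 |
Completion: A=30  B=11  C=14  D=25
Turnaround (C−A): A=30  B=10  C=12  D=19
Turnaround = completion − arrival: A=30, B=10, C=12, D=19
Total turnaround = 30 + 10 + 12 + 19 = 71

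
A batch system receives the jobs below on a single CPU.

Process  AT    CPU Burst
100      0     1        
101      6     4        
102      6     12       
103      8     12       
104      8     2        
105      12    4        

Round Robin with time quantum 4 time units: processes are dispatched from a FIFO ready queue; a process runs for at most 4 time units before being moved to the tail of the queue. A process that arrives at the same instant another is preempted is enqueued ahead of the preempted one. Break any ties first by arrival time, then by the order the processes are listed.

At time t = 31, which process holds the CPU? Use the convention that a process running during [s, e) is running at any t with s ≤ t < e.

103

Schedule: | 100 0-1 | idle 1-6 | 101 6-10 | 102 10-14 | 103 14-18 | 104 18-20 | 105 20-24 | 102 24-28 | 103 28-32 | 102 32-36 | 103 36-40 |
Completion: 100=1  101=10  102=36  103=40  104=20  105=24
Turnaround (C−A): 100=1  101=4  102=30  103=32  104=12  105=12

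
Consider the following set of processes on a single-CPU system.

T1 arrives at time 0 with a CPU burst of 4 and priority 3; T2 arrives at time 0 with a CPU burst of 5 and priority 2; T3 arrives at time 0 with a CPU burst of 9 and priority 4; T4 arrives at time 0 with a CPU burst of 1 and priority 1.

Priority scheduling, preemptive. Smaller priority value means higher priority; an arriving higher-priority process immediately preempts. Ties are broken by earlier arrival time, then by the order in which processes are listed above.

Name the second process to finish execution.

Timeline: | T4 0-1 | T2 1-6 | T1 6-10 | T3 10-19 |
Completion: T1=10  T2=6  T3=19  T4=1
Finish order: T4 → T2 → T1 → T3

T2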